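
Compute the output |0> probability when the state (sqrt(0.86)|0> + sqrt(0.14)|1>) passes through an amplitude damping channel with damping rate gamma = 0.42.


For amplitude damping with parameter gamma on state sqrt(a)|0> + sqrt(b)|1>:
alpha^2 = 0.86, beta^2 = 0.14
P(|0>) = alpha^2 + gamma * beta^2
= 0.86 + 0.42 * 0.14
= 0.86 + 0.0588
= 0.9188

0.9188


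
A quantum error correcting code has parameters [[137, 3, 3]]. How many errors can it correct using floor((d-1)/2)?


Code parameters: [[137, 3, 3]], distance d = 3.
Number of correctable errors = floor((d-1)/2)
= floor((3 - 1)/2)
= floor(2/2)
= 1

1


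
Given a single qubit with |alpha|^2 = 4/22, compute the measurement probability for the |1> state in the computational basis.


|alpha|^2 = 4/22 = 0.1818
|beta|^2 = 1 - 4/22 = 18/22 = 0.8182
P(|1>) = |beta|^2 = 0.8182

0.8182


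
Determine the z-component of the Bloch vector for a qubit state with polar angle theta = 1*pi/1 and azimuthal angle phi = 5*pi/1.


theta = 3.1416, phi = 15.7080
r_z = cos(theta) = -1.0000

-1.0000


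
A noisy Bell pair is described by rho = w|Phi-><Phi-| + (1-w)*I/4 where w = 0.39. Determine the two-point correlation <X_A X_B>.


|Phi-> = (|00> - |11>)/sqrt(2)
For the pure Bell state, <X_A X_B> = -1 (Bell-state Pauli correlator).
The maximally-mixed part I/4 has tr(I/4 * P tensor P) = 0 for any traceless Pauli P.
So <X_A X_B>_rho = w * (-1) + (1 - w) * 0
= 0.39 * (-1)
= -0.3900

-0.3900


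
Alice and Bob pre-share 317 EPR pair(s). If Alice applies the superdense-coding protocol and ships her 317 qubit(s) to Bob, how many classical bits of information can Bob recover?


Superdense coding allows 2 classical bits per shared entangled pair.
317 pair(s) -> 2 * 317 = 634 classical bits

634


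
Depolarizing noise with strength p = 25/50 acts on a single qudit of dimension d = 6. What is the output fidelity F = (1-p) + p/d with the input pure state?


F = (1-p) + p/d
= (1 - 0.5000) + 0.5000/6
= 0.5000 + 0.0833
= 0.5833

0.5833


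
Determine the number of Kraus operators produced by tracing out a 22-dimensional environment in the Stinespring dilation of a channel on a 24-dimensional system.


Tracing out the environment in an orthonormal basis {|i>_E} gives Kraus operators K_i = <i|_E U |0>_E.
Number of Kraus operators = dim(H_env) = d_env
= 22

22


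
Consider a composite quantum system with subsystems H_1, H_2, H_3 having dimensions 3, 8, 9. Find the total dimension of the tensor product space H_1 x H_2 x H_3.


dim(H_1 x H_2 x H_3) = 3 * 8 * 9
= 24 * 9
= 216

216


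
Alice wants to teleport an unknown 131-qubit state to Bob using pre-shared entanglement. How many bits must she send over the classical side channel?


Quantum teleportation requires 2 classical bits per qubit teleported.
131 qubit(s) -> 2 * 131 = 262 classical bits

262


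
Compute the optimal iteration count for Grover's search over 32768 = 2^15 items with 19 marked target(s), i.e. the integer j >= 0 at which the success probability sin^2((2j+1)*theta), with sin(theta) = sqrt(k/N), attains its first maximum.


After j Grover iterations the success probability is P(j) = sin^2((2j+1)*theta), where sin(theta) = sqrt(k/N).
N = 2^15 = 32768, k = 19
sin(theta) = sqrt(k/N) = 0.0240797422
theta = arcsin(sqrt(k/N)) = 0.02408206985 rad
P(j) reaches its first maximum when (2j+1)*theta is as close as possible to pi/2, i.e. j = round(pi/(4*theta) - 1/2).
pi/(4*theta) - 1/2 = 32.1134
(For comparison, the common estimate pi/4 * sqrt(N/k) = 32.6166; the exact maximiser is used here.)
Optimal iterations = 32

32


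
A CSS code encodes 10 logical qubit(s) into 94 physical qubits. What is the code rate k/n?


Code rate R = k/n
= 10/94
= 0.1064

0.1064


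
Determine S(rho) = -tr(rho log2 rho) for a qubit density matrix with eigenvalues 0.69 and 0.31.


S = -p*log2(p) - (1-p)*log2(1-p)
p = 0.6900, 1-p = 0.3100
= -0.6900 * log2(0.6900) - 0.3100 * log2(0.3100)
= -(-0.3694) - (-0.5238)
= 0.8932

0.8932


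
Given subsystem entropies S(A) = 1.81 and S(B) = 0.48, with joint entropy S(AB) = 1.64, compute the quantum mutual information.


I(A:B) = S(A) + S(B) - S(AB)
= 1.81 + 0.48 - 1.64
= 0.6500

0.6500


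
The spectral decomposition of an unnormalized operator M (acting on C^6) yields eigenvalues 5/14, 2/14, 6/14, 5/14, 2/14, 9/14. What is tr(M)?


tr(M) = sum of eigenvalues
= 5/14 + 2/14 + 6/14 + 5/14 + 2/14 + 9/14
= 29/14
= 2.0714

2.0714


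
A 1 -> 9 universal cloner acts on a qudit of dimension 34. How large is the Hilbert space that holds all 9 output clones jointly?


Output space = H^(tensor 9) where dim(H) = 34
dim = 34^9
= 1156 (after 2 factors)
= 39304 (after 3 factors)
= 1336336 (after 4 factors)
= 45435424 (after 5 factors)
= 1544804416 (after 6 factors)
= 52523350144 (after 7 factors)
= 1785793904896 (after 8 factors)
= 60716992766464 (after 9 factors)
= 60716992766464

60716992766464


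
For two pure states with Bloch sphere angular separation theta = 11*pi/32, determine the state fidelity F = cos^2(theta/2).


For states separated by angle theta on Bloch sphere:
F = cos^2(theta/2)
theta = 11*pi/32 = 1.0799
theta/2 = 0.5400
cos(theta/2) = 0.8577
F = 0.7357

0.7357


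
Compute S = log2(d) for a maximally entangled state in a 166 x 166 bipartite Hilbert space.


For a maximally entangled state in d x d:
S = log2(d) = log2(166)
= 7.3750

7.3750


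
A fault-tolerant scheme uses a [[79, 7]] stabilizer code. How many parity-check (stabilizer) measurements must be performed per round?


For an [[n,k]] stabilizer code:
Number of stabilizer generators = n - k
= 79 - 7
= 72

72


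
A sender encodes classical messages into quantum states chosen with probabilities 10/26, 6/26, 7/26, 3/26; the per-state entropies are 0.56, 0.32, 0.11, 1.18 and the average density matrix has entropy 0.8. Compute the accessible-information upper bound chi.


chi = S(rho) - sum_i p_i * S(rho_i)
Weighted entropy = 10/26 * 0.56 + 6/26 * 0.32 + 7/26 * 0.11 + 3/26 * 1.18
= 0.4550
chi = 0.8 - 0.4550
= 0.3450

0.3450


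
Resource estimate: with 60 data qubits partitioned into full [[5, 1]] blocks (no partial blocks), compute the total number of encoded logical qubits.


Each code block uses 5 physical qubits for 1 logical qubit(s).
Number of complete blocks = floor(60 / 5) = 12
Logical qubits = 12 * 1
= 12

12


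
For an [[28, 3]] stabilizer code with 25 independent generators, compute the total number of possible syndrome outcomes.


Each stabilizer generator gives a binary (+1 or -1) measurement outcome.
With 25 independent generators:
Total syndromes = 2^25
= 33554432

33554432


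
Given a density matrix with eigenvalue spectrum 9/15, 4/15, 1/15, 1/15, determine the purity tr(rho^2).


tr(rho^2) = sum of eigenvalues squared
= (9/15)^2 + (4/15)^2 + (1/15)^2 + (1/15)^2
= (81 + 16 + 1 + 1) / 225
= 99/225
= 0.4400

0.4400


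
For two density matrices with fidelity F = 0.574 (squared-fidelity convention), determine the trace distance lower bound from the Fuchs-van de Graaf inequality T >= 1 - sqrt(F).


Fuchs-van de Graaf (squared-fidelity convention): 1 - sqrt(F) <= T <= sqrt(1 - F).
Lower bound: T >= 1 - sqrt(F)
sqrt(F) = sqrt(0.574) = 0.7576
T >= 1 - 0.7576
T >= 0.2424

0.2424


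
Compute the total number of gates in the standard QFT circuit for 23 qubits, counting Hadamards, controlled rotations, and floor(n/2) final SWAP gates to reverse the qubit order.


Hadamard gates: 23
Controlled rotations: n*(n-1)/2 = 23*22/2 = 253
SWAP gates: floor(n/2) = floor(23/2) = 11
Total = 23 + 253 + 11
= 287

287


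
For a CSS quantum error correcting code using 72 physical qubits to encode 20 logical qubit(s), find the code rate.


Code rate R = k/n
= 20/72
= 0.2778

0.2778


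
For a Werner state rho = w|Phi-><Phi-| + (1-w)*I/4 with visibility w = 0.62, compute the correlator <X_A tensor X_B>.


|Phi-> = (|00> - |11>)/sqrt(2)
For the pure Bell state, <X_A X_B> = -1 (Bell-state Pauli correlator).
The maximally-mixed part I/4 has tr(I/4 * P tensor P) = 0 for any traceless Pauli P.
So <X_A X_B>_rho = w * (-1) + (1 - w) * 0
= 0.62 * (-1)
= -0.6200

-0.6200


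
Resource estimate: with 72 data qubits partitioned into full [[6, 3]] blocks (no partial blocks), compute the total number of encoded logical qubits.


Each code block uses 6 physical qubits for 3 logical qubit(s).
Number of complete blocks = floor(72 / 6) = 12
Logical qubits = 12 * 3
= 36

36


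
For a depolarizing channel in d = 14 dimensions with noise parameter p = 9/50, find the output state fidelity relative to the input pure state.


F = (1-p) + p/d
= (1 - 0.1800) + 0.1800/14
= 0.8200 + 0.0129
= 0.8329

0.8329


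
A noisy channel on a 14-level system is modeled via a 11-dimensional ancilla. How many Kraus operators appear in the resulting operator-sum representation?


Tracing out the environment in an orthonormal basis {|i>_E} gives Kraus operators K_i = <i|_E U |0>_E.
Number of Kraus operators = dim(H_env) = d_env
= 11

11


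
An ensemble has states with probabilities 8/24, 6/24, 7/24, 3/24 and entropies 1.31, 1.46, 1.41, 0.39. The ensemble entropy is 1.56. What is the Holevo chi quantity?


chi = S(rho) - sum_i p_i * S(rho_i)
Weighted entropy = 8/24 * 1.31 + 6/24 * 1.46 + 7/24 * 1.41 + 3/24 * 0.39
= 1.2617
chi = 1.56 - 1.2617
= 0.2983

0.2983


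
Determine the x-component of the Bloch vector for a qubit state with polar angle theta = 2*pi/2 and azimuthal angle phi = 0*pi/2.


theta = 3.1416, phi = 0.0000
r_x = sin(theta)*cos(phi) = 0.0000 * 1.0000
r_x = 0.0000

0.0000


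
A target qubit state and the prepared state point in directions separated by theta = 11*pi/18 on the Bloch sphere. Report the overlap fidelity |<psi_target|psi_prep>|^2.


For states separated by angle theta on Bloch sphere:
F = cos^2(theta/2)
theta = 11*pi/18 = 1.9199
theta/2 = 0.9599
cos(theta/2) = 0.5736
F = 0.3290

0.3290


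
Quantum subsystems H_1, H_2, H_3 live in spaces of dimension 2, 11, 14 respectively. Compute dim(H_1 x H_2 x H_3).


dim(H_1 x H_2 x H_3) = 2 * 11 * 14
= 22 * 14
= 308

308


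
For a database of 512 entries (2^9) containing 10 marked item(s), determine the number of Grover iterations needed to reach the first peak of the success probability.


After j Grover iterations the success probability is P(j) = sin^2((2j+1)*theta), where sin(theta) = sqrt(k/N).
N = 2^9 = 512, k = 10
sin(theta) = sqrt(k/N) = 0.1397542486
theta = arcsin(sqrt(k/N)) = 0.1402132233 rad
P(j) reaches its first maximum when (2j+1)*theta is as close as possible to pi/2, i.e. j = round(pi/(4*theta) - 1/2).
pi/(4*theta) - 1/2 = 5.1015
(For comparison, the common estimate pi/4 * sqrt(N/k) = 5.6199; the exact maximiser is used here.)
Optimal iterations = 5

5


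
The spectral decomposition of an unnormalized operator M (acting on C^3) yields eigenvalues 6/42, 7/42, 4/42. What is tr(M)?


tr(M) = sum of eigenvalues
= 6/42 + 7/42 + 4/42
= 17/42
= 0.4048

0.4048


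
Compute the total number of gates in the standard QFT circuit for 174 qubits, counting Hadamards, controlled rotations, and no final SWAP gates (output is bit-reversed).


Hadamard gates: 174
Controlled rotations: n*(n-1)/2 = 174*173/2 = 15051
SWAP gates: 0 (omitted)
Total = 174 + 15051
= 15225

15225


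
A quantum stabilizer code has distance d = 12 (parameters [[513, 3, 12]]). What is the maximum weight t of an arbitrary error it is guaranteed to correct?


Code parameters: [[513, 3, 12]], distance d = 12.
Number of correctable errors = floor((d-1)/2)
= floor((12 - 1)/2)
= floor(11/2)
= 5

5


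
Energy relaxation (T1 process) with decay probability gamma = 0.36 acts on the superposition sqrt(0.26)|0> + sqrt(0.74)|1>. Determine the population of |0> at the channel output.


For amplitude damping with parameter gamma on state sqrt(a)|0> + sqrt(b)|1>:
alpha^2 = 0.26, beta^2 = 0.74
P(|0>) = alpha^2 + gamma * beta^2
= 0.26 + 0.36 * 0.74
= 0.26 + 0.2664
= 0.5264

0.5264


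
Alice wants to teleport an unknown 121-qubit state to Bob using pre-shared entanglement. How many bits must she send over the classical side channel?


Quantum teleportation requires 2 classical bits per qubit teleported.
121 qubit(s) -> 2 * 121 = 242 classical bits

242


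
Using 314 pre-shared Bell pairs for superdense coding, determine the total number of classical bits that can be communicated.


Superdense coding allows 2 classical bits per shared entangled pair.
314 pair(s) -> 2 * 314 = 628 classical bits

628


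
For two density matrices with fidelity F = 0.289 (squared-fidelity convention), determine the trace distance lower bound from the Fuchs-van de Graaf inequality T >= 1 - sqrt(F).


Fuchs-van de Graaf (squared-fidelity convention): 1 - sqrt(F) <= T <= sqrt(1 - F).
Lower bound: T >= 1 - sqrt(F)
sqrt(F) = sqrt(0.289) = 0.5376
T >= 1 - 0.5376
T >= 0.4624

0.4624


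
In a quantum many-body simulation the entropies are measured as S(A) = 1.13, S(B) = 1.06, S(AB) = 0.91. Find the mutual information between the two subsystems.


I(A:B) = S(A) + S(B) - S(AB)
= 1.13 + 1.06 - 0.91
= 1.2800

1.2800


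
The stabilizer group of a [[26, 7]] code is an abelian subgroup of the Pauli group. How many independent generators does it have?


For an [[n,k]] stabilizer code:
Number of stabilizer generators = n - k
= 26 - 7
= 19

19


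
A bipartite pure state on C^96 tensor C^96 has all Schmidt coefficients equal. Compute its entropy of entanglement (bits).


For a maximally entangled state in d x d:
S = log2(d) = log2(96)
= 6.5850

6.5850


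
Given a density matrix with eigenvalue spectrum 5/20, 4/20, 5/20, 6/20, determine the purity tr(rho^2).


tr(rho^2) = sum of eigenvalues squared
= (5/20)^2 + (4/20)^2 + (5/20)^2 + (6/20)^2
= (25 + 16 + 25 + 36) / 400
= 102/400
= 0.2550

0.2550


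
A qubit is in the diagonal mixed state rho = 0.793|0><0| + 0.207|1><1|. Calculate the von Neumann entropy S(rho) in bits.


S = -p*log2(p) - (1-p)*log2(1-p)
p = 0.7930, 1-p = 0.2070
= -0.7930 * log2(0.7930) - 0.2070 * log2(0.2070)
= -(-0.2653) - (-0.4704)
= 0.7357

0.7357


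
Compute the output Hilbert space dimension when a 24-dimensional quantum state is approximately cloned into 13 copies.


Output space = H^(tensor 13) where dim(H) = 24
dim = 24^13
= 576 (after 2 factors)
= 13824 (after 3 factors)
= 331776 (after 4 factors)
= 7962624 (after 5 factors)
= 191102976 (after 6 factors)
= 4586471424 (after 7 factors)
= 110075314176 (after 8 factors)
= 2641807540224 (after 9 factors)
= 63403380965376 (after 10 factors)
= 1521681143169024 (after 11 factors)
= 36520347436056576 (after 12 factors)
= 876488338465357824 (after 13 factors)
= 876488338465357824

876488338465357824


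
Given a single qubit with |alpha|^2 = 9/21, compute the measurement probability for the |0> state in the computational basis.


|alpha|^2 = 9/21 = 0.4286
|beta|^2 = 1 - 9/21 = 12/21 = 0.5714
P(|0>) = |alpha|^2 = 0.4286

0.4286


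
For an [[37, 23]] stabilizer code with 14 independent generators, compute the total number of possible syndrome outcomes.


Each stabilizer generator gives a binary (+1 or -1) measurement outcome.
With 14 independent generators:
Total syndromes = 2^14
= 16384

16384


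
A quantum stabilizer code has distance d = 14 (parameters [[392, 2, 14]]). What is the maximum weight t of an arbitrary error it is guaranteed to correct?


Code parameters: [[392, 2, 14]], distance d = 14.
Number of correctable errors = floor((d-1)/2)
= floor((14 - 1)/2)
= floor(13/2)
= 6

6


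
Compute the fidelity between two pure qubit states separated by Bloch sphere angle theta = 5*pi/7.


For states separated by angle theta on Bloch sphere:
F = cos^2(theta/2)
theta = 5*pi/7 = 2.2440
theta/2 = 1.1220
cos(theta/2) = 0.4339
F = 0.1883

0.1883


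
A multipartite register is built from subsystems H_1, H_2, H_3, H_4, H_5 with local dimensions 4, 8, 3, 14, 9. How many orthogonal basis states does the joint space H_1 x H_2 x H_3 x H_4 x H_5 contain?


dim(H_1 x H_2 x H_3 x H_4 x H_5) = 4 * 8 * 3 * 14 * 9
= 32 * 3 * 14 * 9
= 96 * 14 * 9
= 1344 * 9
= 12096

12096


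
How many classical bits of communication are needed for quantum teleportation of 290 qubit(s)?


Quantum teleportation requires 2 classical bits per qubit teleported.
290 qubit(s) -> 2 * 290 = 580 classical bits

580


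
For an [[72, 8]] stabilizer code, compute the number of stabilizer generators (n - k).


For an [[n,k]] stabilizer code:
Number of stabilizer generators = n - k
= 72 - 8
= 64

64


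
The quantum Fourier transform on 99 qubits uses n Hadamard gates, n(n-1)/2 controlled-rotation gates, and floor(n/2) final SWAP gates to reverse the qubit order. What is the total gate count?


Hadamard gates: 99
Controlled rotations: n*(n-1)/2 = 99*98/2 = 4851
SWAP gates: floor(n/2) = floor(99/2) = 49
Total = 99 + 4851 + 49
= 4999

4999


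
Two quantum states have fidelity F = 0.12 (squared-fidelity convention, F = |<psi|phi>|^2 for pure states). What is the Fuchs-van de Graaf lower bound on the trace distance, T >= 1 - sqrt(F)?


Fuchs-van de Graaf (squared-fidelity convention): 1 - sqrt(F) <= T <= sqrt(1 - F).
Lower bound: T >= 1 - sqrt(F)
sqrt(F) = sqrt(0.12) = 0.3464
T >= 1 - 0.3464
T >= 0.6536

0.6536


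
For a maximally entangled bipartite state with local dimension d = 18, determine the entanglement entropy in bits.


For a maximally entangled state in d x d:
S = log2(d) = log2(18)
= 4.1699

4.1699


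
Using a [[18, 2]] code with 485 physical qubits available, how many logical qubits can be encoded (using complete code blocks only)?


Each code block uses 18 physical qubits for 2 logical qubit(s).
Number of complete blocks = floor(485 / 18) = 26
Logical qubits = 26 * 2
= 52

52


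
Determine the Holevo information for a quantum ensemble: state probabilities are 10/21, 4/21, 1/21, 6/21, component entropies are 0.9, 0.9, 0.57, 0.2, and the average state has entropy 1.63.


chi = S(rho) - sum_i p_i * S(rho_i)
Weighted entropy = 10/21 * 0.9 + 4/21 * 0.9 + 1/21 * 0.57 + 6/21 * 0.2
= 0.6843
chi = 1.63 - 0.6843
= 0.9457

0.9457


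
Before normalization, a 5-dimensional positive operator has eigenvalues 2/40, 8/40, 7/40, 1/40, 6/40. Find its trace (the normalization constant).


tr(M) = sum of eigenvalues
= 2/40 + 8/40 + 7/40 + 1/40 + 6/40
= 24/40
= 0.6000

0.6000


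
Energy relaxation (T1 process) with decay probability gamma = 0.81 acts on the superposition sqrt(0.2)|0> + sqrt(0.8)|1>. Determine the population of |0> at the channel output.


For amplitude damping with parameter gamma on state sqrt(a)|0> + sqrt(b)|1>:
alpha^2 = 0.2, beta^2 = 0.8
P(|0>) = alpha^2 + gamma * beta^2
= 0.2 + 0.81 * 0.8
= 0.2 + 0.6480
= 0.8480

0.8480


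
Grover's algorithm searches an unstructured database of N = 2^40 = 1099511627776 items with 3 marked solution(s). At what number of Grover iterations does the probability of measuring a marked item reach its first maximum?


After j Grover iterations the success probability is P(j) = sin^2((2j+1)*theta), where sin(theta) = sqrt(k/N).
N = 2^40 = 1099511627776, k = 3
sin(theta) = sqrt(k/N) = 1.65181237e-06
theta = arcsin(sqrt(k/N)) = 1.65181237e-06 rad
P(j) reaches its first maximum when (2j+1)*theta is as close as possible to pi/2, i.e. j = round(pi/(4*theta) - 1/2).
pi/(4*theta) - 1/2 = 475476.1205
(For comparison, the common estimate pi/4 * sqrt(N/k) = 475476.6205; the exact maximiser is used here.)
Optimal iterations = 475476

475476


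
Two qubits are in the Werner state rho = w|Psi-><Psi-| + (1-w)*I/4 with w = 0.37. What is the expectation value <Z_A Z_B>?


|Psi-> = (|01> - |10>)/sqrt(2)
For the pure Bell state, <Z_A Z_B> = -1 (Bell-state Pauli correlator).
The maximally-mixed part I/4 has tr(I/4 * P tensor P) = 0 for any traceless Pauli P.
So <Z_A Z_B>_rho = w * (-1) + (1 - w) * 0
= 0.37 * (-1)
= -0.3700

-0.3700


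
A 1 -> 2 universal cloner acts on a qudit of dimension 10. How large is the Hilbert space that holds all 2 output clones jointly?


Output space = H^(tensor 2) where dim(H) = 10
dim = 10^2
= 100

100


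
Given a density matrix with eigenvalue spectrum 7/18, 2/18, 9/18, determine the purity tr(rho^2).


tr(rho^2) = sum of eigenvalues squared
= (7/18)^2 + (2/18)^2 + (9/18)^2
= (49 + 4 + 81) / 324
= 134/324
= 0.4136

0.4136


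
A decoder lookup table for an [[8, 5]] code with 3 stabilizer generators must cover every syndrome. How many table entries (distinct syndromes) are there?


Each stabilizer generator gives a binary (+1 or -1) measurement outcome.
With 3 independent generators:
Total syndromes = 2^3
= 8

8


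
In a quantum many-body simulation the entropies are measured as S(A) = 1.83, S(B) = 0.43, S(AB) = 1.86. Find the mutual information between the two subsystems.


I(A:B) = S(A) + S(B) - S(AB)
= 1.83 + 0.43 - 1.86
= 0.4000

0.4000


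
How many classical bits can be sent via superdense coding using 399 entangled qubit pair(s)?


Superdense coding allows 2 classical bits per shared entangled pair.
399 pair(s) -> 2 * 399 = 798 classical bits

798


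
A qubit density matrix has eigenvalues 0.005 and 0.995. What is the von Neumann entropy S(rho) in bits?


S = -p*log2(p) - (1-p)*log2(1-p)
p = 0.0050, 1-p = 0.9950
= -0.0050 * log2(0.0050) - 0.9950 * log2(0.9950)
= -(-0.0382) - (-0.0072)
= 0.0454

0.0454


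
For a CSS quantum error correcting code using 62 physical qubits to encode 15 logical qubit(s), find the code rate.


Code rate R = k/n
= 15/62
= 0.2419

0.2419


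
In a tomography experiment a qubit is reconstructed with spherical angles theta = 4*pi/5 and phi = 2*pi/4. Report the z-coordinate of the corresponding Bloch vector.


theta = 2.5133, phi = 1.5708
r_z = cos(theta) = -0.8090

-0.8090


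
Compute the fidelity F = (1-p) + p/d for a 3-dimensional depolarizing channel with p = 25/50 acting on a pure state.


F = (1-p) + p/d
= (1 - 0.5000) + 0.5000/3
= 0.5000 + 0.1667
= 0.6667

0.6667


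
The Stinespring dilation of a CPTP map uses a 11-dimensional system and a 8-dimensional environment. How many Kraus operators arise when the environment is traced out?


Tracing out the environment in an orthonormal basis {|i>_E} gives Kraus operators K_i = <i|_E U |0>_E.
Number of Kraus operators = dim(H_env) = d_env
= 8

8


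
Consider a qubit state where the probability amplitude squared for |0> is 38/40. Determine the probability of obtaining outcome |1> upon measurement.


|alpha|^2 = 38/40 = 0.9500
|beta|^2 = 1 - 38/40 = 2/40 = 0.0500
P(|1>) = |beta|^2 = 0.0500

0.0500


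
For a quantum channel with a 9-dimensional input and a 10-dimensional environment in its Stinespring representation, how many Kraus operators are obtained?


Tracing out the environment in an orthonormal basis {|i>_E} gives Kraus operators K_i = <i|_E U |0>_E.
Number of Kraus operators = dim(H_env) = d_env
= 10

10


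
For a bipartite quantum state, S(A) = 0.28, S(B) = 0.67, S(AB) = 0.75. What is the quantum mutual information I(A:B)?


I(A:B) = S(A) + S(B) - S(AB)
= 0.28 + 0.67 - 0.75
= 0.2000

0.2000


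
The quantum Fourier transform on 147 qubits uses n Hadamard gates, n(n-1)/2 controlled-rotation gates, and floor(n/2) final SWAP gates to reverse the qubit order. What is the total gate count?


Hadamard gates: 147
Controlled rotations: n*(n-1)/2 = 147*146/2 = 10731
SWAP gates: floor(n/2) = floor(147/2) = 73
Total = 147 + 10731 + 73
= 10951

10951


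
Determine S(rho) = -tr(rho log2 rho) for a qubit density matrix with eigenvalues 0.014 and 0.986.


S = -p*log2(p) - (1-p)*log2(1-p)
p = 0.0140, 1-p = 0.9860
= -0.0140 * log2(0.0140) - 0.9860 * log2(0.9860)
= -(-0.0862) - (-0.0201)
= 0.1063

0.1063


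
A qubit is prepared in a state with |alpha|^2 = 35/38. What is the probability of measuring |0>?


|alpha|^2 = 35/38 = 0.9211
|beta|^2 = 1 - 35/38 = 3/38 = 0.0789
P(|0>) = |alpha|^2 = 0.9211

0.9211


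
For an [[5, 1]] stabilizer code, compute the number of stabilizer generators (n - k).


For an [[n,k]] stabilizer code:
Number of stabilizer generators = n - k
= 5 - 1
= 4

4


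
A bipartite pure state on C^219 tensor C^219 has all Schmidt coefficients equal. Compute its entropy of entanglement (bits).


For a maximally entangled state in d x d:
S = log2(d) = log2(219)
= 7.7748

7.7748


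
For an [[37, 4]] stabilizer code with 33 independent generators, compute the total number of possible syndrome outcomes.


Each stabilizer generator gives a binary (+1 or -1) measurement outcome.
With 33 independent generators:
Total syndromes = 2^33
= 8589934592

8589934592


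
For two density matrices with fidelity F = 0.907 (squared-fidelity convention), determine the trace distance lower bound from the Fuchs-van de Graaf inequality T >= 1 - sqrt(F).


Fuchs-van de Graaf (squared-fidelity convention): 1 - sqrt(F) <= T <= sqrt(1 - F).
Lower bound: T >= 1 - sqrt(F)
sqrt(F) = sqrt(0.907) = 0.9524
T >= 1 - 0.9524
T >= 0.0476

0.0476


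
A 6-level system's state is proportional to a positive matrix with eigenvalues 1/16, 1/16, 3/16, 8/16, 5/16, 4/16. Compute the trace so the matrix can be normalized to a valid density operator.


tr(M) = sum of eigenvalues
= 1/16 + 1/16 + 3/16 + 8/16 + 5/16 + 4/16
= 22/16
= 1.3750

1.3750


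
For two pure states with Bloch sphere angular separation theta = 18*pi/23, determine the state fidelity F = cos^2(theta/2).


For states separated by angle theta on Bloch sphere:
F = cos^2(theta/2)
theta = 18*pi/23 = 2.4586
theta/2 = 1.2293
cos(theta/2) = 0.3349
F = 0.1121

0.1121


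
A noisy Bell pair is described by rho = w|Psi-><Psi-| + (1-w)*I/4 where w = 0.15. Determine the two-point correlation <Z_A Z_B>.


|Psi-> = (|01> - |10>)/sqrt(2)
For the pure Bell state, <Z_A Z_B> = -1 (Bell-state Pauli correlator).
The maximally-mixed part I/4 has tr(I/4 * P tensor P) = 0 for any traceless Pauli P.
So <Z_A Z_B>_rho = w * (-1) + (1 - w) * 0
= 0.15 * (-1)
= -0.1500

-0.1500


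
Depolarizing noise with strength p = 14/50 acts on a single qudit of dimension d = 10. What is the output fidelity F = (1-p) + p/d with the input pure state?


F = (1-p) + p/d
= (1 - 0.2800) + 0.2800/10
= 0.7200 + 0.0280
= 0.7480

0.7480


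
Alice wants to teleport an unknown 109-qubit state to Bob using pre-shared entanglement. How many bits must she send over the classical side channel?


Quantum teleportation requires 2 classical bits per qubit teleported.
109 qubit(s) -> 2 * 109 = 218 classical bits

218


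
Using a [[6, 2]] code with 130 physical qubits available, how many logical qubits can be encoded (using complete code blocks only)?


Each code block uses 6 physical qubits for 2 logical qubit(s).
Number of complete blocks = floor(130 / 6) = 21
Logical qubits = 21 * 2
= 42

42


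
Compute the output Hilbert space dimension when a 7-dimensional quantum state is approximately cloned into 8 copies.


Output space = H^(tensor 8) where dim(H) = 7
dim = 7^8
= 49 (after 2 factors)
= 343 (after 3 factors)
= 2401 (after 4 factors)
= 16807 (after 5 factors)
= 117649 (after 6 factors)
= 823543 (after 7 factors)
= 5764801 (after 8 factors)
= 5764801

5764801


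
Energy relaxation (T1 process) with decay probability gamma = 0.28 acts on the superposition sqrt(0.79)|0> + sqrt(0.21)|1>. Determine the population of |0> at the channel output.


For amplitude damping with parameter gamma on state sqrt(a)|0> + sqrt(b)|1>:
alpha^2 = 0.79, beta^2 = 0.21
P(|0>) = alpha^2 + gamma * beta^2
= 0.79 + 0.28 * 0.21
= 0.79 + 0.0588
= 0.8488

0.8488


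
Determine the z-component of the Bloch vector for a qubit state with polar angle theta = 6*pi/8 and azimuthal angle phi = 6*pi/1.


theta = 2.3562, phi = 18.8496
r_z = cos(theta) = -0.7071

-0.7071


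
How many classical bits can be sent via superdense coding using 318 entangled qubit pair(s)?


Superdense coding allows 2 classical bits per shared entangled pair.
318 pair(s) -> 2 * 318 = 636 classical bits

636


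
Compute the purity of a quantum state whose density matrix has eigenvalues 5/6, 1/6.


tr(rho^2) = sum of eigenvalues squared
= (5/6)^2 + (1/6)^2
= (25 + 1) / 36
= 26/36
= 0.7222

0.7222


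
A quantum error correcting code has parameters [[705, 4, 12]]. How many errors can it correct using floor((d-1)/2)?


Code parameters: [[705, 4, 12]], distance d = 12.
Number of correctable errors = floor((d-1)/2)
= floor((12 - 1)/2)
= floor(11/2)
= 5

5


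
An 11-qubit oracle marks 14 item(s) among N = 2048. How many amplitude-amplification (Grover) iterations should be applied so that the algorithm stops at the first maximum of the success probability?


After j Grover iterations the success probability is P(j) = sin^2((2j+1)*theta), where sin(theta) = sqrt(k/N).
N = 2^11 = 2048, k = 14
sin(theta) = sqrt(k/N) = 0.08267972847
theta = arcsin(sqrt(k/N)) = 0.08277421834 rad
P(j) reaches its first maximum when (2j+1)*theta is as close as possible to pi/2, i.e. j = round(pi/(4*theta) - 1/2).
pi/(4*theta) - 1/2 = 8.9884
(For comparison, the common estimate pi/4 * sqrt(N/k) = 9.4993; the exact maximiser is used here.)
Optimal iterations = 9

9


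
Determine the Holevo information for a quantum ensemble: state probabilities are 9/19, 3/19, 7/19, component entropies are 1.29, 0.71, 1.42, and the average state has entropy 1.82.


chi = S(rho) - sum_i p_i * S(rho_i)
Weighted entropy = 9/19 * 1.29 + 3/19 * 0.71 + 7/19 * 1.42
= 1.2463
chi = 1.82 - 1.2463
= 0.5737

0.5737


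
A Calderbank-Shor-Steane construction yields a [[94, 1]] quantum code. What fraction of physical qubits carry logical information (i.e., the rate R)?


Code rate R = k/n
= 1/94
= 0.0106

0.0106


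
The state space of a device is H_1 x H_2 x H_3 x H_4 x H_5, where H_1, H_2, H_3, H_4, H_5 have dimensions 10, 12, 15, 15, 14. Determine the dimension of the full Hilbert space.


dim(H_1 x H_2 x H_3 x H_4 x H_5) = 10 * 12 * 15 * 15 * 14
= 120 * 15 * 15 * 14
= 1800 * 15 * 14
= 27000 * 14
= 378000

378000


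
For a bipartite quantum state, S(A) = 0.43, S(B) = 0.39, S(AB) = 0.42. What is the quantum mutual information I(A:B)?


I(A:B) = S(A) + S(B) - S(AB)
= 0.43 + 0.39 - 0.42
= 0.4000

0.4000


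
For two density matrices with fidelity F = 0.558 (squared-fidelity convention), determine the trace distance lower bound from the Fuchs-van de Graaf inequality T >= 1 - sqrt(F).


Fuchs-van de Graaf (squared-fidelity convention): 1 - sqrt(F) <= T <= sqrt(1 - F).
Lower bound: T >= 1 - sqrt(F)
sqrt(F) = sqrt(0.558) = 0.7470
T >= 1 - 0.7470
T >= 0.2530

0.2530


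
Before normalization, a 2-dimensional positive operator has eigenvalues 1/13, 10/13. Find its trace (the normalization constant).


tr(M) = sum of eigenvalues
= 1/13 + 10/13
= 11/13
= 0.8462

0.8462


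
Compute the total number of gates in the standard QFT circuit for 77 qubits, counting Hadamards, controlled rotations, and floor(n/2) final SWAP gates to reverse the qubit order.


Hadamard gates: 77
Controlled rotations: n*(n-1)/2 = 77*76/2 = 2926
SWAP gates: floor(n/2) = floor(77/2) = 38
Total = 77 + 2926 + 38
= 3041

3041


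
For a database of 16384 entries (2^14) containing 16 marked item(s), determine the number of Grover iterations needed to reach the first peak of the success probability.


After j Grover iterations the success probability is P(j) = sin^2((2j+1)*theta), where sin(theta) = sqrt(k/N).
N = 2^14 = 16384, k = 16
sin(theta) = sqrt(k/N) = 0.03125
theta = arcsin(sqrt(k/N)) = 0.0312550885 rad
P(j) reaches its first maximum when (2j+1)*theta is as close as possible to pi/2, i.e. j = round(pi/(4*theta) - 1/2).
pi/(4*theta) - 1/2 = 24.6286
(For comparison, the common estimate pi/4 * sqrt(N/k) = 25.1327; the exact maximiser is used here.)
Optimal iterations = 25

25


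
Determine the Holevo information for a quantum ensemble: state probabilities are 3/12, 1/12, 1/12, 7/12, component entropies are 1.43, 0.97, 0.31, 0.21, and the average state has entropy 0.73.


chi = S(rho) - sum_i p_i * S(rho_i)
Weighted entropy = 3/12 * 1.43 + 1/12 * 0.97 + 1/12 * 0.31 + 7/12 * 0.21
= 0.5867
chi = 0.73 - 0.5867
= 0.1433

0.1433


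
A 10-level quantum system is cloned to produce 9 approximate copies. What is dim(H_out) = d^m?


Output space = H^(tensor 9) where dim(H) = 10
dim = 10^9
= 100 (after 2 factors)
= 1000 (after 3 factors)
= 10000 (after 4 factors)
= 100000 (after 5 factors)
= 1000000 (after 6 factors)
= 10000000 (after 7 factors)
= 100000000 (after 8 factors)
= 1000000000 (after 9 factors)
= 1000000000

1000000000


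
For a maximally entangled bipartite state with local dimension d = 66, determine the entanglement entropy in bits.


For a maximally entangled state in d x d:
S = log2(d) = log2(66)
= 6.0444

6.0444


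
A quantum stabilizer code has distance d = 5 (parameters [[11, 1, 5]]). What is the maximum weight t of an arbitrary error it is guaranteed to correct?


Code parameters: [[11, 1, 5]], distance d = 5.
Number of correctable errors = floor((d-1)/2)
= floor((5 - 1)/2)
= floor(4/2)
= 2

2


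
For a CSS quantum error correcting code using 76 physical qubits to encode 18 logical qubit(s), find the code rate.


Code rate R = k/n
= 18/76
= 0.2368

0.2368


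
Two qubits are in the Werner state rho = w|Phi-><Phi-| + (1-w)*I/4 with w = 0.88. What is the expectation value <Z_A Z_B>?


|Phi-> = (|00> - |11>)/sqrt(2)
For the pure Bell state, <Z_A Z_B> = +1 (Bell-state Pauli correlator).
The maximally-mixed part I/4 has tr(I/4 * P tensor P) = 0 for any traceless Pauli P.
So <Z_A Z_B>_rho = w * (+1) + (1 - w) * 0
= 0.88 * (+1)
= 0.8800

0.8800


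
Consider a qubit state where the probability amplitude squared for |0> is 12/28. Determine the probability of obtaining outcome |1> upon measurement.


|alpha|^2 = 12/28 = 0.4286
|beta|^2 = 1 - 12/28 = 16/28 = 0.5714
P(|1>) = |beta|^2 = 0.5714

0.5714


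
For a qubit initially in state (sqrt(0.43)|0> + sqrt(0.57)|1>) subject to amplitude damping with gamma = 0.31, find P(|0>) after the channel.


For amplitude damping with parameter gamma on state sqrt(a)|0> + sqrt(b)|1>:
alpha^2 = 0.43, beta^2 = 0.57
P(|0>) = alpha^2 + gamma * beta^2
= 0.43 + 0.31 * 0.57
= 0.43 + 0.1767
= 0.6067

0.6067


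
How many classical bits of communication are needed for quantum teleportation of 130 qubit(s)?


Quantum teleportation requires 2 classical bits per qubit teleported.
130 qubit(s) -> 2 * 130 = 260 classical bits

260


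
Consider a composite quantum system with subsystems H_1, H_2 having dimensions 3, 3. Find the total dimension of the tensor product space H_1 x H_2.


dim(H_1 x H_2) = 3 * 3
= 9

9


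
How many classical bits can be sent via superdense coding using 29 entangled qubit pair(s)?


Superdense coding allows 2 classical bits per shared entangled pair.
29 pair(s) -> 2 * 29 = 58 classical bits

58


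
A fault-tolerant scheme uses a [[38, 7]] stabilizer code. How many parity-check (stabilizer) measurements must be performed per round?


For an [[n,k]] stabilizer code:
Number of stabilizer generators = n - k
= 38 - 7
= 31

31


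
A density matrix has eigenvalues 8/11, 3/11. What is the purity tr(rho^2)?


tr(rho^2) = sum of eigenvalues squared
= (8/11)^2 + (3/11)^2
= (64 + 9) / 121
= 73/121
= 0.6033

0.6033


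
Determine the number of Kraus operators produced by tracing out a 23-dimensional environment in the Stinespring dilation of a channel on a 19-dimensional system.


Tracing out the environment in an orthonormal basis {|i>_E} gives Kraus operators K_i = <i|_E U |0>_E.
Number of Kraus operators = dim(H_env) = d_env
= 23

23


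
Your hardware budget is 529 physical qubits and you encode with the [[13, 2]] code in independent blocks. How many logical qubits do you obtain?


Each code block uses 13 physical qubits for 2 logical qubit(s).
Number of complete blocks = floor(529 / 13) = 40
Logical qubits = 40 * 2
= 80

80


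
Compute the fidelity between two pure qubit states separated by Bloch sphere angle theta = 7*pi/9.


For states separated by angle theta on Bloch sphere:
F = cos^2(theta/2)
theta = 7*pi/9 = 2.4435
theta/2 = 1.2217
cos(theta/2) = 0.3420
F = 0.1170

0.1170


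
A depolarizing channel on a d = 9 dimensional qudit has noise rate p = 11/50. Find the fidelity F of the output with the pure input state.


F = (1-p) + p/d
= (1 - 0.2200) + 0.2200/9
= 0.7800 + 0.0244
= 0.8044

0.8044


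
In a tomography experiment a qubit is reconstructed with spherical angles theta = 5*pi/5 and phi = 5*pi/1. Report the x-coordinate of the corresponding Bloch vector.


theta = 3.1416, phi = 15.7080
r_x = sin(theta)*cos(phi) = 0.0000 * -1.0000
r_x = 0.0000

0.0000


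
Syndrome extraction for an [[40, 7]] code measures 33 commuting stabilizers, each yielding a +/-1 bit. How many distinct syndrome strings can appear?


Each stabilizer generator gives a binary (+1 or -1) measurement outcome.
With 33 independent generators:
Total syndromes = 2^33
= 8589934592

8589934592


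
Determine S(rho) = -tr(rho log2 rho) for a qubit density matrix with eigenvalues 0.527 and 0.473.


S = -p*log2(p) - (1-p)*log2(1-p)
p = 0.5270, 1-p = 0.4730
= -0.5270 * log2(0.5270) - 0.4730 * log2(0.4730)
= -(-0.4870) - (-0.5109)
= 0.9979

0.9979


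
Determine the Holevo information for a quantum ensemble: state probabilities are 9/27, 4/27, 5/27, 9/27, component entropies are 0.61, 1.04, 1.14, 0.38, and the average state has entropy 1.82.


chi = S(rho) - sum_i p_i * S(rho_i)
Weighted entropy = 9/27 * 0.61 + 4/27 * 1.04 + 5/27 * 1.14 + 9/27 * 0.38
= 0.6952
chi = 1.82 - 0.6952
= 1.1248

1.1248


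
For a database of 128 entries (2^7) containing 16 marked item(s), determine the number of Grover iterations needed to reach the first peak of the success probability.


After j Grover iterations the success probability is P(j) = sin^2((2j+1)*theta), where sin(theta) = sqrt(k/N).
N = 2^7 = 128, k = 16
sin(theta) = sqrt(k/N) = 0.3535533906
theta = arcsin(sqrt(k/N)) = 0.3613671239 rad
P(j) reaches its first maximum when (2j+1)*theta is as close as possible to pi/2, i.e. j = round(pi/(4*theta) - 1/2).
pi/(4*theta) - 1/2 = 1.6734
(For comparison, the common estimate pi/4 * sqrt(N/k) = 2.2214; the exact maximiser is used here.)
Optimal iterations = 2

2


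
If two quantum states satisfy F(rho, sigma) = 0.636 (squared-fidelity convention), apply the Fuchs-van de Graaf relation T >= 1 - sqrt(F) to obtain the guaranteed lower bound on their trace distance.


Fuchs-van de Graaf (squared-fidelity convention): 1 - sqrt(F) <= T <= sqrt(1 - F).
Lower bound: T >= 1 - sqrt(F)
sqrt(F) = sqrt(0.636) = 0.7975
T >= 1 - 0.7975
T >= 0.2025

0.2025


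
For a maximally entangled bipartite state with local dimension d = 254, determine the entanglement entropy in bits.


For a maximally entangled state in d x d:
S = log2(d) = log2(254)
= 7.9887

7.9887


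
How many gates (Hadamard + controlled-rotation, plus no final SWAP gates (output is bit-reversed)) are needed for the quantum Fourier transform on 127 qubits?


Hadamard gates: 127
Controlled rotations: n*(n-1)/2 = 127*126/2 = 8001
SWAP gates: 0 (omitted)
Total = 127 + 8001
= 8128

8128


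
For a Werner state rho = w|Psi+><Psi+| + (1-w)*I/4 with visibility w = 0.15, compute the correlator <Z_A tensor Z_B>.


|Psi+> = (|01> + |10>)/sqrt(2)
For the pure Bell state, <Z_A Z_B> = -1 (Bell-state Pauli correlator).
The maximally-mixed part I/4 has tr(I/4 * P tensor P) = 0 for any traceless Pauli P.
So <Z_A Z_B>_rho = w * (-1) + (1 - w) * 0
= 0.15 * (-1)
= -0.1500

-0.1500


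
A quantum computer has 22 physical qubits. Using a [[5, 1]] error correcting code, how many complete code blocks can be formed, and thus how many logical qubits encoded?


Each code block uses 5 physical qubits for 1 logical qubit(s).
Number of complete blocks = floor(22 / 5) = 4
Logical qubits = 4 * 1
= 4

4
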